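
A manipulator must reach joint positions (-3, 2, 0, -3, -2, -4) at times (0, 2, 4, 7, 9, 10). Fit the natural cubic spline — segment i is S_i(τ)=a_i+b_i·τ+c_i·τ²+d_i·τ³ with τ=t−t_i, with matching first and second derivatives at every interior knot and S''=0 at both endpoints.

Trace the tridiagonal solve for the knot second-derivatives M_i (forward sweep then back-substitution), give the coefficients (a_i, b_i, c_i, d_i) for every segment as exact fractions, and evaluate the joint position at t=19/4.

Δ: Δ0=5/2, Δ1=-1, Δ2=-1, Δ3=1/2, Δ4=-2
row 1: diag=8, rhs=-21; c'=1/4, d'=-21/8
row 2: denom=10−2·1/4=19/2; d'=(0−2·-21/8)/(19/2)=21/38
row 3: denom=10−3·6/19=172/19; d'=(9−3·21/38)/(172/19)=279/344
row 4: denom=6−2·19/86=239/43; d'=(-15−2·279/344)/(239/43)=-2859/956
back: M4=-2859/956
back: M3=279/344−19/86·-2859/956=1407/956
back: M2=21/38−6/19·1407/956=21/239
back: M1=-21/8−1/4·21/239=-5061/1912
M: M0=0, M1=-5061/1912, M2=21/239, M3=1407/956, M4=-2859/956, M5=0
seg 0: a=-3, c=M0/2=0, d=(M1−M0)/(6·2)=-1687/7648, b=Δ0−h0·(2M0+M1)/6=6467/1912
seg 1: a=2, c=M1/2=-5061/3824, d=(M2−M1)/(6·2)=1743/7648, b=Δ1−h1·(2M1+M2)/6=703/956
seg 2: a=0, c=M2/2=21/478, d=(M3−M2)/(6·3)=147/1912, b=Δ2−h2·(2M2+M3)/6=-3487/1912
seg 3: a=-3, c=M3/2=1407/1912, d=(M4−M3)/(6·2)=-711/1912, b=Δ3−h3·(2M3+M4)/6=493/956
seg 4: a=-2, c=M4/2=-2859/1912, d=(M5−M4)/(6·1)=953/1912, b=Δ4−h4·(2M4+M5)/6=-959/956
t_q=19/4 → seg 2, τ=3/4; S=0+-3487/1912·τ+21/478·τ²+147/1912·τ³=-160383/122368

  seg 0: a=-3 b=6467/1912 c=0 d=-1687/7648
  seg 1: a=2 b=703/956 c=-5061/3824 d=1743/7648
  seg 2: a=0 b=-3487/1912 c=21/478 d=147/1912
  seg 3: a=-3 b=493/956 c=1407/1912 d=-711/1912
  seg 4: a=-2 b=-959/956 c=-2859/1912 d=953/1912
S(19/4) = -160383/122368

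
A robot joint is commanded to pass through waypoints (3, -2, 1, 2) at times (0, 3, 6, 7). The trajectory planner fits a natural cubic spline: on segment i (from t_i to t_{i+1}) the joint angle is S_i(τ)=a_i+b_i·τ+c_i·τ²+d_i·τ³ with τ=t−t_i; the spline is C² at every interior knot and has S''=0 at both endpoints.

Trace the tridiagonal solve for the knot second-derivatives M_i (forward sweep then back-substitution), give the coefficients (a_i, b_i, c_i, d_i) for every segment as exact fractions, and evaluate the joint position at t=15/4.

Δ: Δ0=-5/3, Δ1=1, Δ2=1
row 1: diag=12, rhs=16; c'=1/4, d'=4/3
row 2: denom=8−3·1/4=29/4; d'=(0−3·4/3)/(29/4)=-16/29
back: M2=-16/29
back: M1=4/3−1/4·-16/29=128/87
M: M0=0, M1=128/87, M2=-16/29, M3=0
seg 0: a=3, c=M0/2=0, d=(M1−M0)/(6·3)=64/783, b=Δ0−h0·(2M0+M1)/6=-209/87
seg 1: a=-2, c=M1/2=64/87, d=(M2−M1)/(6·3)=-88/783, b=Δ1−h1·(2M1+M2)/6=-17/87
seg 2: a=1, c=M2/2=-8/29, d=(M3−M2)/(6·1)=8/87, b=Δ2−h2·(2M2+M3)/6=103/87
t_q=15/4 → seg 1, τ=3/4; S=-2+-17/87·τ+64/87·τ²+-88/783·τ³=-413/232

  seg 0: a=3 b=-209/87 c=0 d=64/783
  seg 1: a=-2 b=-17/87 c=64/87 d=-88/783
  seg 2: a=1 b=103/87 c=-8/29 d=8/87
S(15/4) = -413/232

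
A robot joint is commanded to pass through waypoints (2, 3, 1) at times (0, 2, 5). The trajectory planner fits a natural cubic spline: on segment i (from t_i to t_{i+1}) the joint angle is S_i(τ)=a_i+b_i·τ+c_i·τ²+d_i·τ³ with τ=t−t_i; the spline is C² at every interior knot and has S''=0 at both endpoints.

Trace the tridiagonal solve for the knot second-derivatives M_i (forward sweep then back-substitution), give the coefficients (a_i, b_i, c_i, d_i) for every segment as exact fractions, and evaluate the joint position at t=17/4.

Δ: Δ0=1/2, Δ1=-2/3
row 1: diag=10, rhs=-7; c'=3/10, d'=-7/10
back: M1=-7/10
M: M0=0, M1=-7/10, M2=0
seg 0: a=2, c=M0/2=0, d=(M1−M0)/(6·2)=-7/120, b=Δ0−h0·(2M0+M1)/6=11/15
seg 1: a=3, c=M1/2=-7/20, d=(M2−M1)/(6·3)=7/180, b=Δ1−h1·(2M1+M2)/6=1/30
t_q=17/4 → seg 1, τ=9/4; S=3+1/30·τ+-7/20·τ²+7/180·τ³=447/256

  seg 0: a=2 b=11/15 c=0 d=-7/120
  seg 1: a=3 b=1/30 c=-7/20 d=7/180
S(17/4) = 447/256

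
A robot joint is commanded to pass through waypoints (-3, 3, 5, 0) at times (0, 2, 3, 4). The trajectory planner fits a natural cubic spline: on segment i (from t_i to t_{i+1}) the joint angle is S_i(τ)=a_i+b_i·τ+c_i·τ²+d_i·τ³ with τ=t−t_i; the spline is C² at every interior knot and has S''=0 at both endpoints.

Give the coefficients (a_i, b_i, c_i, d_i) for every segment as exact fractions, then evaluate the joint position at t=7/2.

Δ: Δ0=3, Δ1=2, Δ2=-5
row 1: diag=6, rhs=-6; c'=1/6, d'=-1
row 2: denom=4−1·1/6=23/6; d'=(-42−1·-1)/(23/6)=-246/23
back: M2=-246/23
back: M1=-1−1/6·-246/23=18/23
M: M0=0, M1=18/23, M2=-246/23, M3=0
seg 0: a=-3, c=M0/2=0, d=(M1−M0)/(6·2)=3/46, b=Δ0−h0·(2M0+M1)/6=63/23
seg 1: a=3, c=M1/2=9/23, d=(M2−M1)/(6·1)=-44/23, b=Δ1−h1·(2M1+M2)/6=81/23
seg 2: a=5, c=M2/2=-123/23, d=(M3−M2)/(6·1)=41/23, b=Δ2−h2·(2M2+M3)/6=-33/23
t_q=7/2 → seg 2, τ=1/2; S=5+-33/23·τ+-123/23·τ²+41/23·τ³=583/184

  seg 0: a=-3 b=63/23 c=0 d=3/46
  seg 1: a=3 b=81/23 c=9/23 d=-44/23
  seg 2: a=5 b=-33/23 c=-123/23 d=41/23
S(7/2) = 583/184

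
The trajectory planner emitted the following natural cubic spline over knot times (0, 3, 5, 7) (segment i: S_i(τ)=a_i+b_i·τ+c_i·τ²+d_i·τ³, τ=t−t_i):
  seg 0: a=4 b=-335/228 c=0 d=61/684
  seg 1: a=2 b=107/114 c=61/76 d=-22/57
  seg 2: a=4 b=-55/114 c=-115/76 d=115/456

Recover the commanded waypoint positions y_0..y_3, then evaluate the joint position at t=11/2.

y_0=4 y_1=2 y_2=4 y_3=-1
S(11/2) = 4149/1216

y_0 = S_0(0) = a_0 = 4
y_1 = S_1(0) = a_1 = 2
y_2 = S_2(0) = a_2 = 4
y_3 = S_2(2) = -1
t_q=11/2 is in segment 2 (τ=1/2); S_2(τ)=4149/1216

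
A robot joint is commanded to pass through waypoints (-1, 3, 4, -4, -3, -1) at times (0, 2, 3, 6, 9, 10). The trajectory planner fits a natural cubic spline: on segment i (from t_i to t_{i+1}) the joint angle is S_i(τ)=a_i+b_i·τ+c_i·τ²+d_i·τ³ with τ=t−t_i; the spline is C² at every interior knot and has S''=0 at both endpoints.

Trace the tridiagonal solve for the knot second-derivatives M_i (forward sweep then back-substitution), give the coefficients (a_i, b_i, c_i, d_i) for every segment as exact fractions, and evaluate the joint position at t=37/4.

Δ: Δ0=2, Δ1=1, Δ2=-8/3, Δ3=1/3, Δ4=2
row 1: diag=6, rhs=-6; c'=1/6, d'=-1
row 2: denom=8−1·1/6=47/6; d'=(-22−1·-1)/(47/6)=-126/47
row 3: denom=12−3·18/47=510/47; d'=(18−3·-126/47)/(510/47)=12/5
row 4: denom=8−3·47/170=1219/170; d'=(10−3·12/5)/(1219/170)=476/1219
back: M4=476/1219
back: M3=12/5−47/170·476/1219=2794/1219
back: M2=-126/47−18/47·2794/1219=-4338/1219
back: M1=-1−1/6·-4338/1219=-496/1219
M: M0=0, M1=-496/1219, M2=-4338/1219, M3=2794/1219, M4=476/1219, M5=0
seg 0: a=-1, c=M0/2=0, d=(M1−M0)/(6·2)=-124/3657, b=Δ0−h0·(2M0+M1)/6=7810/3657
seg 1: a=3, c=M1/2=-248/1219, d=(M2−M1)/(6·1)=-1921/3657, b=Δ1−h1·(2M1+M2)/6=6322/3657
seg 2: a=4, c=M2/2=-2169/1219, d=(M3−M2)/(6·3)=3566/10971, b=Δ2−h2·(2M2+M3)/6=-929/3657
seg 3: a=-4, c=M3/2=1397/1219, d=(M4−M3)/(6·3)=-1159/10971, b=Δ3−h3·(2M3+M4)/6=-7877/3657
seg 4: a=-3, c=M4/2=238/1219, d=(M5−M4)/(6·1)=-238/3657, b=Δ4−h4·(2M4+M5)/6=6838/3657
t_q=37/4 → seg 4, τ=1/4; S=-3+6838/3657·τ+238/1219·τ²+-238/3657·τ³=-98353/39008

  seg 0: a=-1 b=7810/3657 c=0 d=-124/3657
  seg 1: a=3 b=6322/3657 c=-248/1219 d=-1921/3657
  seg 2: a=4 b=-929/3657 c=-2169/1219 d=3566/10971
  seg 3: a=-4 b=-7877/3657 c=1397/1219 d=-1159/10971
  seg 4: a=-3 b=6838/3657 c=238/1219 d=-238/3657
S(37/4) = -98353/39008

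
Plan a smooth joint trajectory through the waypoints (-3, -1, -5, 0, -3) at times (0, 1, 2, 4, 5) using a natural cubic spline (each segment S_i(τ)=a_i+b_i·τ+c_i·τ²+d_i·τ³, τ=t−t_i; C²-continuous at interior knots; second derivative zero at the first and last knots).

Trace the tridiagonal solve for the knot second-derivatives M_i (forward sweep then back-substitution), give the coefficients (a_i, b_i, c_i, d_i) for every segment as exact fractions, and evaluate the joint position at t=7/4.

Δ: Δ0=2, Δ1=-4, Δ2=5/2, Δ3=-3
row 1: diag=4, rhs=-36; c'=1/4, d'=-9
row 2: denom=6−1·1/4=23/4; d'=(39−1·-9)/(23/4)=192/23
row 3: denom=6−2·8/23=122/23; d'=(-33−2·192/23)/(122/23)=-1143/122
back: M3=-1143/122
back: M2=192/23−8/23·-1143/122=708/61
back: M1=-9−1/4·708/61=-726/61
M: M0=0, M1=-726/61, M2=708/61, M3=-1143/122, M4=0
seg 0: a=-3, c=M0/2=0, d=(M1−M0)/(6·1)=-121/61, b=Δ0−h0·(2M0+M1)/6=243/61
seg 1: a=-1, c=M1/2=-363/61, d=(M2−M1)/(6·1)=239/61, b=Δ1−h1·(2M1+M2)/6=-120/61
seg 2: a=-5, c=M2/2=354/61, d=(M3−M2)/(6·2)=-853/488, b=Δ2−h2·(2M2+M3)/6=-129/61
seg 3: a=0, c=M3/2=-1143/244, d=(M4−M3)/(6·1)=381/244, b=Δ3−h3·(2M3+M4)/6=15/122
t_q=7/4 → seg 1, τ=3/4; S=-1+-120/61·τ+-363/61·τ²+239/61·τ³=-16279/3904

  seg 0: a=-3 b=243/61 c=0 d=-121/61
  seg 1: a=-1 b=-120/61 c=-363/61 d=239/61
  seg 2: a=-5 b=-129/61 c=354/61 d=-853/488
  seg 3: a=0 b=15/122 c=-1143/244 d=381/244
S(7/4) = -16279/3904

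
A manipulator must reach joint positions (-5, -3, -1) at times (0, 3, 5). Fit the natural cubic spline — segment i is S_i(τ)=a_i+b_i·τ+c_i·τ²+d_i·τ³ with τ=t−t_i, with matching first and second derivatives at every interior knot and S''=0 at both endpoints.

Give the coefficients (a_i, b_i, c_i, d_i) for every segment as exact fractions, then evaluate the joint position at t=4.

Δ: Δ0=2/3, Δ1=1
row 1: diag=10, rhs=2; c'=1/5, d'=1/5
back: M1=1/5
M: M0=0, M1=1/5, M2=0
seg 0: a=-5, c=M0/2=0, d=(M1−M0)/(6·3)=1/90, b=Δ0−h0·(2M0+M1)/6=17/30
seg 1: a=-3, c=M1/2=1/10, d=(M2−M1)/(6·2)=-1/60, b=Δ1−h1·(2M1+M2)/6=13/15
t_q=4 → seg 1, τ=1; S=-3+13/15·τ+1/10·τ²+-1/60·τ³=-41/20

  seg 0: a=-5 b=17/30 c=0 d=1/90
  seg 1: a=-3 b=13/15 c=1/10 d=-1/60
S(4) = -41/20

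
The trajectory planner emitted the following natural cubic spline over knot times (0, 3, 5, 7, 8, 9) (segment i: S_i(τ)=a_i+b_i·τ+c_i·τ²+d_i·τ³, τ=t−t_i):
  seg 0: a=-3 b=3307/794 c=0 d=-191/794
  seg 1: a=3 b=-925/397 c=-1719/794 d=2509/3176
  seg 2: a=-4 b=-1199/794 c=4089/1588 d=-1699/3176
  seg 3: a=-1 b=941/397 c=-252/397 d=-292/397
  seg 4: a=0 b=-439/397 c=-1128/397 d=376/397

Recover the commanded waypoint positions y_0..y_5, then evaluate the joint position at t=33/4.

y_0 = S_0(0) = a_0 = -3
y_1 = S_1(0) = a_1 = 3
y_2 = S_2(0) = a_2 = -4
y_3 = S_3(0) = a_3 = -1
y_4 = S_4(0) = a_4 = 0
y_5 = S_4(1) = -3
t_q=33/4 is in segment 4 (τ=1/4); S_4(τ)=-1395/3176

y_0=-3 y_1=3 y_2=-4 y_3=-1 y_4=0 y_5=-3
S(33/4) = -1395/3176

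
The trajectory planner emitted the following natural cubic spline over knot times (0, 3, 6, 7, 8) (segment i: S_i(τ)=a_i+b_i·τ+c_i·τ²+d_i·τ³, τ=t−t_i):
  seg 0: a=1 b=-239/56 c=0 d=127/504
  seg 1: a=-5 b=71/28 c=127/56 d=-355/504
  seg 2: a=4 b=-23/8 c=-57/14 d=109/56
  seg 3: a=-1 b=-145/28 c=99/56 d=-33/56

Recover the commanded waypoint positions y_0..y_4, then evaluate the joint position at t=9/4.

y_0=1 y_1=-5 y_2=4 y_3=-1 y_4=-5
S(9/4) = -2935/512

y_0 = S_0(0) = a_0 = 1
y_1 = S_1(0) = a_1 = -5
y_2 = S_2(0) = a_2 = 4
y_3 = S_3(0) = a_3 = -1
y_4 = S_3(1) = -5
t_q=9/4 is in segment 0 (τ=9/4); S_0(τ)=-2935/512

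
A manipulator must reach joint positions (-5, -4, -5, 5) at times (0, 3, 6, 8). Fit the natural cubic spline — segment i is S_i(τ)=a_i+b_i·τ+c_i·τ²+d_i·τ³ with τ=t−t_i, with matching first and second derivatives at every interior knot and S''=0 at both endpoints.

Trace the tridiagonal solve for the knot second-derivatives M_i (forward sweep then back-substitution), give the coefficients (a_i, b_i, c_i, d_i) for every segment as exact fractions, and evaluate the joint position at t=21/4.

Δ: Δ0=1/3, Δ1=-1/3, Δ2=5
row 1: diag=12, rhs=-4; c'=1/4, d'=-1/3
row 2: denom=10−3·1/4=37/4; d'=(32−3·-1/3)/(37/4)=132/37
back: M2=132/37
back: M1=-1/3−1/4·132/37=-136/111
M: M0=0, M1=-136/111, M2=132/37, M3=0
seg 0: a=-5, c=M0/2=0, d=(M1−M0)/(6·3)=-68/999, b=Δ0−h0·(2M0+M1)/6=35/37
seg 1: a=-4, c=M1/2=-68/111, d=(M2−M1)/(6·3)=266/999, b=Δ1−h1·(2M1+M2)/6=-33/37
seg 2: a=-5, c=M2/2=66/37, d=(M3−M2)/(6·2)=-11/37, b=Δ2−h2·(2M2+M3)/6=97/37
t_q=21/4 → seg 1, τ=9/4; S=-4+-33/37·τ+-68/111·τ²+266/999·τ³=-7193/1184

  seg 0: a=-5 b=35/37 c=0 d=-68/999
  seg 1: a=-4 b=-33/37 c=-68/111 d=266/999
  seg 2: a=-5 b=97/37 c=66/37 d=-11/37
S(21/4) = -7193/1184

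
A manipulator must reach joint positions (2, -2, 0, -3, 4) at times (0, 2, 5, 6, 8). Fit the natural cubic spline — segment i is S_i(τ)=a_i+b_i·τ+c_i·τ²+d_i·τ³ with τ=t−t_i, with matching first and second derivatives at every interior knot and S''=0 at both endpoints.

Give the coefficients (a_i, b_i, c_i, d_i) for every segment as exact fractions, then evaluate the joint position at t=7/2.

  seg 0: a=2 b=-3761/1248 c=0 d=1265/4992
  seg 1: a=-2 b=17/624 c=1265/832 d=-251/576
  seg 2: a=0 b=-6529/2496 c=-999/416 d=5035/2496
  seg 3: a=-3 b=-853/624 c=3037/832 d=-3037/4992
S(7/2) = -59/6656

Δ: Δ0=-2, Δ1=2/3, Δ2=-3, Δ3=7/2
row 1: diag=10, rhs=16; c'=3/10, d'=8/5
row 2: denom=8−3·3/10=71/10; d'=(-22−3·8/5)/(71/10)=-268/71
row 3: denom=6−1·10/71=416/71; d'=(39−1·-268/71)/(416/71)=3037/416
back: M3=3037/416
back: M2=-268/71−10/71·3037/416=-999/208
back: M1=8/5−3/10·-999/208=1265/416
M: M0=0, M1=1265/416, M2=-999/208, M3=3037/416, M4=0
seg 0: a=2, c=M0/2=0, d=(M1−M0)/(6·2)=1265/4992, b=Δ0−h0·(2M0+M1)/6=-3761/1248
seg 1: a=-2, c=M1/2=1265/832, d=(M2−M1)/(6·3)=-251/576, b=Δ1−h1·(2M1+M2)/6=17/624
seg 2: a=0, c=M2/2=-999/416, d=(M3−M2)/(6·1)=5035/2496, b=Δ2−h2·(2M2+M3)/6=-6529/2496
seg 3: a=-3, c=M3/2=3037/832, d=(M4−M3)/(6·2)=-3037/4992, b=Δ3−h3·(2M3+M4)/6=-853/624
t_q=7/2 → seg 1, τ=3/2; S=-2+17/624·τ+1265/832·τ²+-251/576·τ³=-59/6656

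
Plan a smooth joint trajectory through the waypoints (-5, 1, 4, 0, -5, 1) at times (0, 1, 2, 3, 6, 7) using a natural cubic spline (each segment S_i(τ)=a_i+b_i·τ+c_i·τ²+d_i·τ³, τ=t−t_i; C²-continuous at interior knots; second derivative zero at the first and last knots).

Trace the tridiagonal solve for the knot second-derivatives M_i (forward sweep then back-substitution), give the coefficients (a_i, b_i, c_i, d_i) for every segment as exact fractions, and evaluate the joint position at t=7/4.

  seg 0: a=-5 b=15040/2379 c=0 d=-766/2379
  seg 1: a=1 b=12742/2379 c=-766/793 d=-3307/2379
  seg 2: a=4 b=-1775/2379 c=-4073/793 d=4478/2379
  seg 3: a=0 b=-983/183 c=405/793 d=1723/7137
  seg 4: a=-5 b=10018/2379 c=2128/793 d=-2128/2379
S(7/4) = 197285/50752

Δ: Δ0=6, Δ1=3, Δ2=-4, Δ3=-5/3, Δ4=6
row 1: diag=4, rhs=-18; c'=1/4, d'=-9/2
row 2: denom=4−1·1/4=15/4; d'=(-42−1·-9/2)/(15/4)=-10
row 3: denom=8−1·4/15=116/15; d'=(14−1·-10)/(116/15)=90/29
row 4: denom=8−3·45/116=793/116; d'=(46−3·90/29)/(793/116)=4256/793
back: M4=4256/793
back: M3=90/29−45/116·4256/793=810/793
back: M2=-10−4/15·810/793=-8146/793
back: M1=-9/2−1/4·-8146/793=-1532/793
M: M0=0, M1=-1532/793, M2=-8146/793, M3=810/793, M4=4256/793, M5=0
seg 0: a=-5, c=M0/2=0, d=(M1−M0)/(6·1)=-766/2379, b=Δ0−h0·(2M0+M1)/6=15040/2379
seg 1: a=1, c=M1/2=-766/793, d=(M2−M1)/(6·1)=-3307/2379, b=Δ1−h1·(2M1+M2)/6=12742/2379
seg 2: a=4, c=M2/2=-4073/793, d=(M3−M2)/(6·1)=4478/2379, b=Δ2−h2·(2M2+M3)/6=-1775/2379
seg 3: a=0, c=M3/2=405/793, d=(M4−M3)/(6·3)=1723/7137, b=Δ3−h3·(2M3+M4)/6=-983/183
seg 4: a=-5, c=M4/2=2128/793, d=(M5−M4)/(6·1)=-2128/2379, b=Δ4−h4·(2M4+M5)/6=10018/2379
t_q=7/4 → seg 1, τ=3/4; S=1+12742/2379·τ+-766/793·τ²+-3307/2379·τ³=197285/50752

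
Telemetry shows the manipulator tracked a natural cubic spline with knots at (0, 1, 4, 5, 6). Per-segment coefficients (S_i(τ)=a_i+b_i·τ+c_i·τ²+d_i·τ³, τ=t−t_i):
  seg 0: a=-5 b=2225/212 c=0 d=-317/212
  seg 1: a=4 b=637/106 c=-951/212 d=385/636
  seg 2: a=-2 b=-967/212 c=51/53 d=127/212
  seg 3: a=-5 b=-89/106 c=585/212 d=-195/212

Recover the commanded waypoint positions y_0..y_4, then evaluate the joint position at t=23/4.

y_0=-5 y_1=4 y_2=-2 y_3=-5 y_4=-4
S(23/4) = -60589/13568

y_0 = S_0(0) = a_0 = -5
y_1 = S_1(0) = a_1 = 4
y_2 = S_2(0) = a_2 = -2
y_3 = S_3(0) = a_3 = -5
y_4 = S_3(1) = -4
t_q=23/4 is in segment 3 (τ=3/4); S_3(τ)=-60589/13568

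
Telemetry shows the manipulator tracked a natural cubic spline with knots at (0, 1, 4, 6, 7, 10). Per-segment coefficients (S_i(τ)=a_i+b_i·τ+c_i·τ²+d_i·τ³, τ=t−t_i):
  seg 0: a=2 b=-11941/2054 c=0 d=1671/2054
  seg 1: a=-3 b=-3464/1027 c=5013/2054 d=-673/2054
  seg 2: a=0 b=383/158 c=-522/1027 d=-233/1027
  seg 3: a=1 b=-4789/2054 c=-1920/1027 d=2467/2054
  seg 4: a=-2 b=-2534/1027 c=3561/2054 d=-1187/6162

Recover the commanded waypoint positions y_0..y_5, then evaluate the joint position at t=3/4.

y_0=2 y_1=-3 y_2=0 y_3=1 y_4=-2 y_5=1
S(3/4) = -265139/131456

y_0 = S_0(0) = a_0 = 2
y_1 = S_1(0) = a_1 = -3
y_2 = S_2(0) = a_2 = 0
y_3 = S_3(0) = a_3 = 1
y_4 = S_4(0) = a_4 = -2
y_5 = S_4(3) = 1
t_q=3/4 is in segment 0 (τ=3/4); S_0(τ)=-265139/131456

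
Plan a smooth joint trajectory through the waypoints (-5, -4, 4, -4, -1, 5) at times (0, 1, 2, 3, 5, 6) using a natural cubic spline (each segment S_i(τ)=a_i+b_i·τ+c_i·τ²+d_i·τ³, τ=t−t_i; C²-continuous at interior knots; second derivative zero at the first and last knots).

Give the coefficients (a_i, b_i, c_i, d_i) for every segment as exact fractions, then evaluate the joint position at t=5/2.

  seg 0: a=-5 b=-479/228 c=0 d=707/228
  seg 1: a=-4 b=821/114 c=707/76 d=-1939/228
  seg 2: a=4 b=67/228 c=-308/19 d=95/12
  seg 3: a=-4 b=-955/114 c=573/76 d=-593/456
  seg 4: a=-1 b=352/57 c=-5/19 d=5/57
S(5/2) = 659/608

Δ: Δ0=1, Δ1=8, Δ2=-8, Δ3=3/2, Δ4=6
row 1: diag=4, rhs=42; c'=1/4, d'=21/2
row 2: denom=4−1·1/4=15/4; d'=(-96−1·21/2)/(15/4)=-142/5
row 3: denom=6−1·4/15=86/15; d'=(57−1·-142/5)/(86/15)=1281/86
row 4: denom=6−2·15/43=228/43; d'=(27−2·1281/86)/(228/43)=-10/19
back: M4=-10/19
back: M3=1281/86−15/43·-10/19=573/38
back: M2=-142/5−4/15·573/38=-616/19
back: M1=21/2−1/4·-616/19=707/38
M: M0=0, M1=707/38, M2=-616/19, M3=573/38, M4=-10/19, M5=0
seg 0: a=-5, c=M0/2=0, d=(M1−M0)/(6·1)=707/228, b=Δ0−h0·(2M0+M1)/6=-479/228
seg 1: a=-4, c=M1/2=707/76, d=(M2−M1)/(6·1)=-1939/228, b=Δ1−h1·(2M1+M2)/6=821/114
seg 2: a=4, c=M2/2=-308/19, d=(M3−M2)/(6·1)=95/12, b=Δ2−h2·(2M2+M3)/6=67/228
seg 3: a=-4, c=M3/2=573/76, d=(M4−M3)/(6·2)=-593/456, b=Δ3−h3·(2M3+M4)/6=-955/114
seg 4: a=-1, c=M4/2=-5/19, d=(M5−M4)/(6·1)=5/57, b=Δ4−h4·(2M4+M5)/6=352/57
t_q=5/2 → seg 2, τ=1/2; S=4+67/228·τ+-308/19·τ²+95/12·τ³=659/608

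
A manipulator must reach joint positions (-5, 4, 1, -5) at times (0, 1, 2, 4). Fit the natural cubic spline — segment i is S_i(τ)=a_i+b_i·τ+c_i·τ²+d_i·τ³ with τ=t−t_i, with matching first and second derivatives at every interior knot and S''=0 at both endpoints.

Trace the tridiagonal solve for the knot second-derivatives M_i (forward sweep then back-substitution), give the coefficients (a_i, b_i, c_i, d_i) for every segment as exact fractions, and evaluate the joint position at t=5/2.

Δ: Δ0=9, Δ1=-3, Δ2=-3
row 1: diag=4, rhs=-72; c'=1/4, d'=-18
row 2: denom=6−1·1/4=23/4; d'=(0−1·-18)/(23/4)=72/23
back: M2=72/23
back: M1=-18−1/4·72/23=-432/23
M: M0=0, M1=-432/23, M2=72/23, M3=0
seg 0: a=-5, c=M0/2=0, d=(M1−M0)/(6·1)=-72/23, b=Δ0−h0·(2M0+M1)/6=279/23
seg 1: a=4, c=M1/2=-216/23, d=(M2−M1)/(6·1)=84/23, b=Δ1−h1·(2M1+M2)/6=63/23
seg 2: a=1, c=M2/2=36/23, d=(M3−M2)/(6·2)=-6/23, b=Δ2−h2·(2M2+M3)/6=-117/23
t_q=5/2 → seg 2, τ=1/2; S=1+-117/23·τ+36/23·τ²+-6/23·τ³=-109/92

  seg 0: a=-5 b=279/23 c=0 d=-72/23
  seg 1: a=4 b=63/23 c=-216/23 d=84/23
  seg 2: a=1 b=-117/23 c=36/23 d=-6/23
S(5/2) = -109/92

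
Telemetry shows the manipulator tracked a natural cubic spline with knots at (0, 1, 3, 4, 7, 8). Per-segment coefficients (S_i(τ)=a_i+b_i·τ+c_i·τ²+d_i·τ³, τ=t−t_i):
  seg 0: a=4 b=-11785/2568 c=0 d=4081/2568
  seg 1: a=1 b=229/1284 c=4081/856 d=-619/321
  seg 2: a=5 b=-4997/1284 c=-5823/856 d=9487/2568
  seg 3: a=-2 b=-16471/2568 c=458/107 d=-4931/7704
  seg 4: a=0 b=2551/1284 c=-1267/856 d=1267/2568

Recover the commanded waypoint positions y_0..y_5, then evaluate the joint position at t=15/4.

y_0=4 y_1=1 y_2=5 y_3=-2 y_4=0 y_5=1
S(15/4) = -10229/54784

y_0 = S_0(0) = a_0 = 4
y_1 = S_1(0) = a_1 = 1
y_2 = S_2(0) = a_2 = 5
y_3 = S_3(0) = a_3 = -2
y_4 = S_4(0) = a_4 = 0
y_5 = S_4(1) = 1
t_q=15/4 is in segment 2 (τ=3/4); S_2(τ)=-10229/54784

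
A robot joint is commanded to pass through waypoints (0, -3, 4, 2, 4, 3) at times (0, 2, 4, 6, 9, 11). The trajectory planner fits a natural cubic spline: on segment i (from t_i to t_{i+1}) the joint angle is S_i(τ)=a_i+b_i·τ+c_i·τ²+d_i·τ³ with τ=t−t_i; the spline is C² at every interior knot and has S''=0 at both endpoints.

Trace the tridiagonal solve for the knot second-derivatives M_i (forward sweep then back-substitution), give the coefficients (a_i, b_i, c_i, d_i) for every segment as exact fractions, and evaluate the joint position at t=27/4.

  seg 0: a=0 b=-12292/3855 c=0 d=13019/30840
  seg 1: a=-3 b=14473/7710 c=13019/5140 d=-5309/6168
  seg 2: a=4 b=6476/3855 c=-6763/2570 d=4979/7710
  seg 3: a=2 b=-4228/3855 c=639/514 d=-5053/23130
  seg 4: a=4 b=3577/7710 c=-929/1285 d=929/7710
S(27/4) = 58705/32896

Δ: Δ0=-3/2, Δ1=7/2, Δ2=-1, Δ3=2/3, Δ4=-1/2
row 1: diag=8, rhs=30; c'=1/4, d'=15/4
row 2: denom=8−2·1/4=15/2; d'=(-27−2·15/4)/(15/2)=-23/5
row 3: denom=10−2·4/15=142/15; d'=(10−2·-23/5)/(142/15)=144/71
row 4: denom=10−3·45/142=1285/142; d'=(-7−3·144/71)/(1285/142)=-1858/1285
back: M4=-1858/1285
back: M3=144/71−45/142·-1858/1285=639/257
back: M2=-23/5−4/15·639/257=-6763/1285
back: M1=15/4−1/4·-6763/1285=13019/2570
M: M0=0, M1=13019/2570, M2=-6763/1285, M3=639/257, M4=-1858/1285, M5=0
seg 0: a=0, c=M0/2=0, d=(M1−M0)/(6·2)=13019/30840, b=Δ0−h0·(2M0+M1)/6=-12292/3855
seg 1: a=-3, c=M1/2=13019/5140, d=(M2−M1)/(6·2)=-5309/6168, b=Δ1−h1·(2M1+M2)/6=14473/7710
seg 2: a=4, c=M2/2=-6763/2570, d=(M3−M2)/(6·2)=4979/7710, b=Δ2−h2·(2M2+M3)/6=6476/3855
seg 3: a=2, c=M3/2=639/514, d=(M4−M3)/(6·3)=-5053/23130, b=Δ3−h3·(2M3+M4)/6=-4228/3855
seg 4: a=4, c=M4/2=-929/1285, d=(M5−M4)/(6·2)=929/7710, b=Δ4−h4·(2M4+M5)/6=3577/7710
t_q=27/4 → seg 3, τ=3/4; S=2+-4228/3855·τ+639/514·τ²+-5053/23130·τ³=58705/32896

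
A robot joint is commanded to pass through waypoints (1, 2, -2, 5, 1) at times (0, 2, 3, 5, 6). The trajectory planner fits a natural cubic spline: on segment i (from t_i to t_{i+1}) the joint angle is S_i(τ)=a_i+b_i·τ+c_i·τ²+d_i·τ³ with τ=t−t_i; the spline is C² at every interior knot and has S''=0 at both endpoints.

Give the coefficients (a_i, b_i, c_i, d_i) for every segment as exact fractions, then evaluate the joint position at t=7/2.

  seg 0: a=1 b=167/62 c=0 d=-17/31
  seg 1: a=2 b=-241/62 c=-102/31 d=197/62
  seg 2: a=-2 b=-29/31 c=387/62 d=-499/248
  seg 3: a=5 b=-7/62 c=-723/124 d=241/124
S(7/2) = -2299/1984

Δ: Δ0=1/2, Δ1=-4, Δ2=7/2, Δ3=-4
row 1: diag=6, rhs=-27; c'=1/6, d'=-9/2
row 2: denom=6−1·1/6=35/6; d'=(45−1·-9/2)/(35/6)=297/35
row 3: denom=6−2·12/35=186/35; d'=(-45−2·297/35)/(186/35)=-723/62
back: M3=-723/62
back: M2=297/35−12/35·-723/62=387/31
back: M1=-9/2−1/6·387/31=-204/31
M: M0=0, M1=-204/31, M2=387/31, M3=-723/62, M4=0
seg 0: a=1, c=M0/2=0, d=(M1−M0)/(6·2)=-17/31, b=Δ0−h0·(2M0+M1)/6=167/62
seg 1: a=2, c=M1/2=-102/31, d=(M2−M1)/(6·1)=197/62, b=Δ1−h1·(2M1+M2)/6=-241/62
seg 2: a=-2, c=M2/2=387/62, d=(M3−M2)/(6·2)=-499/248, b=Δ2−h2·(2M2+M3)/6=-29/31
seg 3: a=5, c=M3/2=-723/124, d=(M4−M3)/(6·1)=241/124, b=Δ3−h3·(2M3+M4)/6=-7/62
t_q=7/2 → seg 2, τ=1/2; S=-2+-29/31·τ+387/62·τ²+-499/248·τ³=-2299/1984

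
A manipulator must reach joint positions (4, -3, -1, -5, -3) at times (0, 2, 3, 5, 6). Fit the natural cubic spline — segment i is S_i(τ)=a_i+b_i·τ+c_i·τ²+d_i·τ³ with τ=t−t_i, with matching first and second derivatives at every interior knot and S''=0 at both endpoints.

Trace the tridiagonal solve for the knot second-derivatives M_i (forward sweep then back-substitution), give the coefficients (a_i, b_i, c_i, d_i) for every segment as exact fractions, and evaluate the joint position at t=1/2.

Δ: Δ0=-7/2, Δ1=2, Δ2=-2, Δ3=2
row 1: diag=6, rhs=33; c'=1/6, d'=11/2
row 2: denom=6−1·1/6=35/6; d'=(-24−1·11/2)/(35/6)=-177/35
row 3: denom=6−2·12/35=186/35; d'=(24−2·-177/35)/(186/35)=199/31
back: M3=199/31
back: M2=-177/35−12/35·199/31=-225/31
back: M1=11/2−1/6·-225/31=208/31
M: M0=0, M1=208/31, M2=-225/31, M3=199/31, M4=0
seg 0: a=4, c=M0/2=0, d=(M1−M0)/(6·2)=52/93, b=Δ0−h0·(2M0+M1)/6=-1067/186
seg 1: a=-3, c=M1/2=104/31, d=(M2−M1)/(6·1)=-433/186, b=Δ1−h1·(2M1+M2)/6=181/186
seg 2: a=-1, c=M2/2=-225/62, d=(M3−M2)/(6·2)=106/93, b=Δ2−h2·(2M2+M3)/6=65/93
seg 3: a=-5, c=M3/2=199/62, d=(M4−M3)/(6·1)=-199/186, b=Δ3−h3·(2M3+M4)/6=-13/93
t_q=1/2 → seg 0, τ=1/2; S=4+-1067/186·τ+0·τ²+52/93·τ³=149/124

  seg 0: a=4 b=-1067/186 c=0 d=52/93
  seg 1: a=-3 b=181/186 c=104/31 d=-433/186
  seg 2: a=-1 b=65/93 c=-225/62 d=106/93
  seg 3: a=-5 b=-13/93 c=199/62 d=-199/186
S(1/2) = 149/124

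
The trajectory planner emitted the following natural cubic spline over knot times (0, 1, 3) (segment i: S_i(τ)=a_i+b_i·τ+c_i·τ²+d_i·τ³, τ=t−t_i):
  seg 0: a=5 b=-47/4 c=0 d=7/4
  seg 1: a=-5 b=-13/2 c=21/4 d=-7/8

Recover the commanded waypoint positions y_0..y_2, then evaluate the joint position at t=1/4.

y_0 = S_0(0) = a_0 = 5
y_1 = S_1(0) = a_1 = -5
y_2 = S_1(2) = -4
t_q=1/4 is in segment 0 (τ=1/4); S_0(τ)=535/256

y_0=5 y_1=-5 y_2=-4
S(1/4) = 535/256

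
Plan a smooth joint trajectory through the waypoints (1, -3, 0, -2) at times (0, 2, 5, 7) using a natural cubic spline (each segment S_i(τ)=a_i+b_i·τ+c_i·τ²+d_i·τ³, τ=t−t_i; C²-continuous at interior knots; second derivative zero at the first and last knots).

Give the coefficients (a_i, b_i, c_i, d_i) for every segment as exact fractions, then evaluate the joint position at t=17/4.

  seg 0: a=1 b=-254/91 c=0 d=18/91
  seg 1: a=-3 b=-38/91 c=108/91 d=-5/21
  seg 2: a=0 b=25/91 c=-87/91 d=29/182
S(17/4) = -3747/5824

Δ: Δ0=-2, Δ1=1, Δ2=-1
row 1: diag=10, rhs=18; c'=3/10, d'=9/5
row 2: denom=10−3·3/10=91/10; d'=(-12−3·9/5)/(91/10)=-174/91
back: M2=-174/91
back: M1=9/5−3/10·-174/91=216/91
M: M0=0, M1=216/91, M2=-174/91, M3=0
seg 0: a=1, c=M0/2=0, d=(M1−M0)/(6·2)=18/91, b=Δ0−h0·(2M0+M1)/6=-254/91
seg 1: a=-3, c=M1/2=108/91, d=(M2−M1)/(6·3)=-5/21, b=Δ1−h1·(2M1+M2)/6=-38/91
seg 2: a=0, c=M2/2=-87/91, d=(M3−M2)/(6·2)=29/182, b=Δ2−h2·(2M2+M3)/6=25/91
t_q=17/4 → seg 1, τ=9/4; S=-3+-38/91·τ+108/91·τ²+-5/21·τ³=-3747/5824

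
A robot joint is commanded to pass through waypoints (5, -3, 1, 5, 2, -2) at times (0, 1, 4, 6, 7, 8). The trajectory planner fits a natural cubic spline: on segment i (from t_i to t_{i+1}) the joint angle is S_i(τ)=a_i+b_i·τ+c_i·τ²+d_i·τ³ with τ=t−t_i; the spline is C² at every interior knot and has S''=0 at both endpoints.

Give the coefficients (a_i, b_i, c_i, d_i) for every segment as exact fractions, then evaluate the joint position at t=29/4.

  seg 0: a=5 b=-41632/4515 c=0 d=5512/4515
  seg 1: a=-3 b=-25096/4515 c=5512/1505 d=-6164/13545
  seg 2: a=1 b=18644/4515 c=-652/1505 d=-2851/9030
  seg 3: a=5 b=-898/645 c=-3503/1505 d=650/903
  seg 4: a=2 b=-17554/4515 c=-253/1505 d=253/4515
S(29/4) = 14013/13760

Δ: Δ0=-8, Δ1=4/3, Δ2=2, Δ3=-3, Δ4=-4
row 1: diag=8, rhs=56; c'=3/8, d'=7
row 2: denom=10−3·3/8=71/8; d'=(4−3·7)/(71/8)=-136/71
row 3: denom=6−2·16/71=394/71; d'=(-30−2·-136/71)/(394/71)=-929/197
row 4: denom=4−1·71/394=1505/394; d'=(-6−1·-929/197)/(1505/394)=-506/1505
back: M4=-506/1505
back: M3=-929/197−71/394·-506/1505=-7006/1505
back: M2=-136/71−16/71·-7006/1505=-1304/1505
back: M1=7−3/8·-1304/1505=11024/1505
M: M0=0, M1=11024/1505, M2=-1304/1505, M3=-7006/1505, M4=-506/1505, M5=0
seg 0: a=5, c=M0/2=0, d=(M1−M0)/(6·1)=5512/4515, b=Δ0−h0·(2M0+M1)/6=-41632/4515
seg 1: a=-3, c=M1/2=5512/1505, d=(M2−M1)/(6·3)=-6164/13545, b=Δ1−h1·(2M1+M2)/6=-25096/4515
seg 2: a=1, c=M2/2=-652/1505, d=(M3−M2)/(6·2)=-2851/9030, b=Δ2−h2·(2M2+M3)/6=18644/4515
seg 3: a=5, c=M3/2=-3503/1505, d=(M4−M3)/(6·1)=650/903, b=Δ3−h3·(2M3+M4)/6=-898/645
seg 4: a=2, c=M4/2=-253/1505, d=(M5−M4)/(6·1)=253/4515, b=Δ4−h4·(2M4+M5)/6=-17554/4515
t_q=29/4 → seg 4, τ=1/4; S=2+-17554/4515·τ+-253/1505·τ²+253/4515·τ³=14013/13760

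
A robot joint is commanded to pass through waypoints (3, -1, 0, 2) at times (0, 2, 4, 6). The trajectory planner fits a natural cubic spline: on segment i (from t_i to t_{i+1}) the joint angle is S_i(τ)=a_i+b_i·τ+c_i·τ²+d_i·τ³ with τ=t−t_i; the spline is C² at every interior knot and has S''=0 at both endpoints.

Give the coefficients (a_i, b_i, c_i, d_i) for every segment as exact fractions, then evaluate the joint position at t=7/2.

  seg 0: a=3 b=-79/30 c=0 d=19/120
  seg 1: a=-1 b=-11/15 c=19/20 d=-1/6
  seg 2: a=0 b=16/15 c=-1/20 d=1/120
S(7/2) = -21/40

Δ: Δ0=-2, Δ1=1/2, Δ2=1
row 1: diag=8, rhs=15; c'=1/4, d'=15/8
row 2: denom=8−2·1/4=15/2; d'=(3−2·15/8)/(15/2)=-1/10
back: M2=-1/10
back: M1=15/8−1/4·-1/10=19/10
M: M0=0, M1=19/10, M2=-1/10, M3=0
seg 0: a=3, c=M0/2=0, d=(M1−M0)/(6·2)=19/120, b=Δ0−h0·(2M0+M1)/6=-79/30
seg 1: a=-1, c=M1/2=19/20, d=(M2−M1)/(6·2)=-1/6, b=Δ1−h1·(2M1+M2)/6=-11/15
seg 2: a=0, c=M2/2=-1/20, d=(M3−M2)/(6·2)=1/120, b=Δ2−h2·(2M2+M3)/6=16/15
t_q=7/2 → seg 1, τ=3/2; S=-1+-11/15·τ+19/20·τ²+-1/6·τ³=-21/40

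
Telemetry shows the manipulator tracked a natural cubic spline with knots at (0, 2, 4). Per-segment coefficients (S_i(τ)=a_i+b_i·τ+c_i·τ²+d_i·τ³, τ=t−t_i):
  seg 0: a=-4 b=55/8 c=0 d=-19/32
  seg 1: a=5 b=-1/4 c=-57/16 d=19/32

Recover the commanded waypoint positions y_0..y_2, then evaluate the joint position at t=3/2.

y_0 = S_0(0) = a_0 = -4
y_1 = S_1(0) = a_1 = 5
y_2 = S_1(2) = -5
t_q=3/2 is in segment 0 (τ=3/2); S_0(τ)=1103/256

y_0=-4 y_1=5 y_2=-5
S(3/2) = 1103/256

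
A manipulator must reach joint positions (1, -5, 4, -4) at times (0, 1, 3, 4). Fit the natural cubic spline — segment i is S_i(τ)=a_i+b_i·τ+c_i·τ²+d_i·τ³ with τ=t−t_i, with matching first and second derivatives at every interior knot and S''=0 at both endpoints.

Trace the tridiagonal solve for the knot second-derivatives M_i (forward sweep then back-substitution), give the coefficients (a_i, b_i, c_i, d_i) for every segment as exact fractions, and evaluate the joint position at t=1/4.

Δ: Δ0=-6, Δ1=9/2, Δ2=-8
row 1: diag=6, rhs=63; c'=1/3, d'=21/2
row 2: denom=6−2·1/3=16/3; d'=(-75−2·21/2)/(16/3)=-18
back: M2=-18
back: M1=21/2−1/3·-18=33/2
M: M0=0, M1=33/2, M2=-18, M3=0
seg 0: a=1, c=M0/2=0, d=(M1−M0)/(6·1)=11/4, b=Δ0−h0·(2M0+M1)/6=-35/4
seg 1: a=-5, c=M1/2=33/4, d=(M2−M1)/(6·2)=-23/8, b=Δ1−h1·(2M1+M2)/6=-1/2
seg 2: a=4, c=M2/2=-9, d=(M3−M2)/(6·1)=3, b=Δ2−h2·(2M2+M3)/6=-2
t_q=1/4 → seg 0, τ=1/4; S=1+-35/4·τ+0·τ²+11/4·τ³=-293/256

  seg 0: a=1 b=-35/4 c=0 d=11/4
  seg 1: a=-5 b=-1/2 c=33/4 d=-23/8
  seg 2: a=4 b=-2 c=-9 d=3
S(1/4) = -293/256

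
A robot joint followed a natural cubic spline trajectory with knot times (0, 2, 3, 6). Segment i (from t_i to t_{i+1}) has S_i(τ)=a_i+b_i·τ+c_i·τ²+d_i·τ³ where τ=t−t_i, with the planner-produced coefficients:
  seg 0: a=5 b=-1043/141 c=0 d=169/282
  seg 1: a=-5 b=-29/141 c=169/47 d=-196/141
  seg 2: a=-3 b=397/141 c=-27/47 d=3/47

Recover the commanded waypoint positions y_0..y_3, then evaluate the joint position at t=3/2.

y_0=5 y_1=-5 y_2=-3 y_3=2
S(3/2) = -3063/752

y_0 = S_0(0) = a_0 = 5
y_1 = S_1(0) = a_1 = -5
y_2 = S_2(0) = a_2 = -3
y_3 = S_2(3) = 2
t_q=3/2 is in segment 0 (τ=3/2); S_0(τ)=-3063/752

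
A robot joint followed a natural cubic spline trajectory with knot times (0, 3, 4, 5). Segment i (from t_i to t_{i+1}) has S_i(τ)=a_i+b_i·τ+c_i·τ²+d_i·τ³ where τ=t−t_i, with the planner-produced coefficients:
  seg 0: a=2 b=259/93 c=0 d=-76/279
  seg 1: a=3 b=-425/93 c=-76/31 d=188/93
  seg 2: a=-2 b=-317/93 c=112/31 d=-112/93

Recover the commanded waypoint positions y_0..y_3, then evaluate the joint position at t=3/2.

y_0 = S_0(0) = a_0 = 2
y_1 = S_1(0) = a_1 = 3
y_2 = S_2(0) = a_2 = -2
y_3 = S_2(1) = -3
t_q=3/2 is in segment 0 (τ=3/2); S_0(τ)=163/31

y_0=2 y_1=3 y_2=-2 y_3=-3
S(3/2) = 163/31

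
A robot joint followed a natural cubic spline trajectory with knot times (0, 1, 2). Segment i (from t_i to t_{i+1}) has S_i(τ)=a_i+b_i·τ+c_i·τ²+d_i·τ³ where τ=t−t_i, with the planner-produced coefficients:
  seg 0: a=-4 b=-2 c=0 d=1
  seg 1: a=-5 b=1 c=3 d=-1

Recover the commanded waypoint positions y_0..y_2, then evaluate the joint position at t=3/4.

y_0=-4 y_1=-5 y_2=-2
S(3/4) = -325/64

y_0 = S_0(0) = a_0 = -4
y_1 = S_1(0) = a_1 = -5
y_2 = S_1(1) = -2
t_q=3/4 is in segment 0 (τ=3/4); S_0(τ)=-325/64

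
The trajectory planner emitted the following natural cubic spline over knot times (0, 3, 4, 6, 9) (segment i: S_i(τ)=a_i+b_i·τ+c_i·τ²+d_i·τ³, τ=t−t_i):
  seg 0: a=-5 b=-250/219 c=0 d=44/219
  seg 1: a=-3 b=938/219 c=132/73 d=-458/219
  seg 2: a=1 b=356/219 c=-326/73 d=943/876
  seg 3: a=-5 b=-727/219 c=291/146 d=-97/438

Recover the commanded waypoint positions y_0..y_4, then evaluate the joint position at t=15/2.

y_0=-5 y_1=-3 y_2=1 y_3=-5 y_4=-3
S(15/2) = -7291/1168

y_0 = S_0(0) = a_0 = -5
y_1 = S_1(0) = a_1 = -3
y_2 = S_2(0) = a_2 = 1
y_3 = S_3(0) = a_3 = -5
y_4 = S_3(3) = -3
t_q=15/2 is in segment 3 (τ=3/2); S_3(τ)=-7291/1168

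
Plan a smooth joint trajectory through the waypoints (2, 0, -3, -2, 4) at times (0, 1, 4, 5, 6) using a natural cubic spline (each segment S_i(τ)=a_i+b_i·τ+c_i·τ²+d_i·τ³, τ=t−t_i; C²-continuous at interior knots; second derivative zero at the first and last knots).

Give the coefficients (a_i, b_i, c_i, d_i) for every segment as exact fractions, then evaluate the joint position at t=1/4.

Δ: Δ0=-2, Δ1=-1, Δ2=1, Δ3=6
row 1: diag=8, rhs=6; c'=3/8, d'=3/4
row 2: denom=8−3·3/8=55/8; d'=(12−3·3/4)/(55/8)=78/55
row 3: denom=4−1·8/55=212/55; d'=(30−1·78/55)/(212/55)=393/53
back: M3=393/53
back: M2=78/55−8/55·393/53=18/53
back: M1=3/4−3/8·18/53=33/53
M: M0=0, M1=33/53, M2=18/53, M3=393/53, M4=0
seg 0: a=2, c=M0/2=0, d=(M1−M0)/(6·1)=11/106, b=Δ0−h0·(2M0+M1)/6=-223/106
seg 1: a=0, c=M1/2=33/106, d=(M2−M1)/(6·3)=-5/318, b=Δ1−h1·(2M1+M2)/6=-95/53
seg 2: a=-3, c=M2/2=9/53, d=(M3−M2)/(6·1)=125/106, b=Δ2−h2·(2M2+M3)/6=-37/106
seg 3: a=-2, c=M3/2=393/106, d=(M4−M3)/(6·1)=-131/106, b=Δ3−h3·(2M3+M4)/6=187/53
t_q=1/4 → seg 0, τ=1/4; S=2+-223/106·τ+0·τ²+11/106·τ³=10011/6784

  seg 0: a=2 b=-223/106 c=0 d=11/106
  seg 1: a=0 b=-95/53 c=33/106 d=-5/318
  seg 2: a=-3 b=-37/106 c=9/53 d=125/106
  seg 3: a=-2 b=187/53 c=393/106 d=-131/106
S(1/4) = 10011/6784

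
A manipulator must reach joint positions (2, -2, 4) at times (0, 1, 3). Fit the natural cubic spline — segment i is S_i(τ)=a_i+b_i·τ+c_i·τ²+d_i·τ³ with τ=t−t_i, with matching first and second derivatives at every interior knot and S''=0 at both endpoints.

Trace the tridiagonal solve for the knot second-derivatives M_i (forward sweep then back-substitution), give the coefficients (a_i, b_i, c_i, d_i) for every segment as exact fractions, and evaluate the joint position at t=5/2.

Δ: Δ0=-4, Δ1=3
row 1: diag=6, rhs=42; c'=1/3, d'=7
back: M1=7
M: M0=0, M1=7, M2=0
seg 0: a=2, c=M0/2=0, d=(M1−M0)/(6·1)=7/6, b=Δ0−h0·(2M0+M1)/6=-31/6
seg 1: a=-2, c=M1/2=7/2, d=(M2−M1)/(6·2)=-7/12, b=Δ1−h1·(2M1+M2)/6=-5/3
t_q=5/2 → seg 1, τ=3/2; S=-2+-5/3·τ+7/2·τ²+-7/12·τ³=45/32

  seg 0: a=2 b=-31/6 c=0 d=7/6
  seg 1: a=-2 b=-5/3 c=7/2 d=-7/12
S(5/2) = 45/32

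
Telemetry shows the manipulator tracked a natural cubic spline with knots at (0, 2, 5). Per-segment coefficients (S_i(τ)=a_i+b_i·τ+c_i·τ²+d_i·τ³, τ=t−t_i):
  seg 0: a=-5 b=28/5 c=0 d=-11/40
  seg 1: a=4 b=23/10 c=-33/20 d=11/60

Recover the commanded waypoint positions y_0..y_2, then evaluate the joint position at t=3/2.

y_0 = S_0(0) = a_0 = -5
y_1 = S_1(0) = a_1 = 4
y_2 = S_1(3) = 1
t_q=3/2 is in segment 0 (τ=3/2); S_0(τ)=791/320

y_0=-5 y_1=4 y_2=1
S(3/2) = 791/320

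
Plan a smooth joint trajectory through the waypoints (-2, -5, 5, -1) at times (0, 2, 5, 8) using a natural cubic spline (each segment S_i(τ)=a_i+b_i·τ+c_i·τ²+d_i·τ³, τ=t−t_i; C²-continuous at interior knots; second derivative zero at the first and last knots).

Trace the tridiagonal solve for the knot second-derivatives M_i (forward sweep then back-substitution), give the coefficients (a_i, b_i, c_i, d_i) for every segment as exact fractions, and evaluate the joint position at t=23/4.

Δ: Δ0=-3/2, Δ1=10/3, Δ2=-2
row 1: diag=10, rhs=29; c'=3/10, d'=29/10
row 2: denom=12−3·3/10=111/10; d'=(-32−3·29/10)/(111/10)=-11/3
back: M2=-11/3
back: M1=29/10−3/10·-11/3=4
M: M0=0, M1=4, M2=-11/3, M3=0
seg 0: a=-2, c=M0/2=0, d=(M1−M0)/(6·2)=1/3, b=Δ0−h0·(2M0+M1)/6=-17/6
seg 1: a=-5, c=M1/2=2, d=(M2−M1)/(6·3)=-23/54, b=Δ1−h1·(2M1+M2)/6=7/6
seg 2: a=5, c=M2/2=-11/6, d=(M3−M2)/(6·3)=11/54, b=Δ2−h2·(2M2+M3)/6=5/3
t_q=23/4 → seg 2, τ=3/4; S=5+5/3·τ+-11/6·τ²+11/54·τ³=679/128

  seg 0: a=-2 b=-17/6 c=0 d=1/3
  seg 1: a=-5 b=7/6 c=2 d=-23/54
  seg 2: a=5 b=5/3 c=-11/6 d=11/54
S(23/4) = 679/128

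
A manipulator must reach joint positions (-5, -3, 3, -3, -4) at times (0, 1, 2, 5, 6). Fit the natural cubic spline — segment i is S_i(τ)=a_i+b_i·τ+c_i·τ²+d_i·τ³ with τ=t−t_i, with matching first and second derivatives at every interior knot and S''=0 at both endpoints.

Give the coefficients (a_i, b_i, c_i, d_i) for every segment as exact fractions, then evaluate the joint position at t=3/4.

Δ: Δ0=2, Δ1=6, Δ2=-2, Δ3=-1
row 1: diag=4, rhs=24; c'=1/4, d'=6
row 2: denom=8−1·1/4=31/4; d'=(-48−1·6)/(31/4)=-216/31
row 3: denom=8−3·12/31=212/31; d'=(6−3·-216/31)/(212/31)=417/106
back: M3=417/106
back: M2=-216/31−12/31·417/106=-450/53
back: M1=6−1/4·-450/53=861/106
M: M0=0, M1=861/106, M2=-450/53, M3=417/106, M4=0
seg 0: a=-5, c=M0/2=0, d=(M1−M0)/(6·1)=287/212, b=Δ0−h0·(2M0+M1)/6=137/212
seg 1: a=-3, c=M1/2=861/212, d=(M2−M1)/(6·1)=-587/212, b=Δ1−h1·(2M1+M2)/6=499/106
seg 2: a=3, c=M2/2=-225/53, d=(M3−M2)/(6·3)=439/636, b=Δ2−h2·(2M2+M3)/6=959/212
seg 3: a=-3, c=M3/2=417/212, d=(M4−M3)/(6·1)=-139/212, b=Δ3−h3·(2M3+M4)/6=-245/106
t_q=3/4 → seg 0, τ=3/4; S=-5+137/212·τ+0·τ²+287/212·τ³=-53515/13568

  seg 0: a=-5 b=137/212 c=0 d=287/212
  seg 1: a=-3 b=499/106 c=861/212 d=-587/212
  seg 2: a=3 b=959/212 c=-225/53 d=439/636
  seg 3: a=-3 b=-245/106 c=417/212 d=-139/212
S(3/4) = -53515/13568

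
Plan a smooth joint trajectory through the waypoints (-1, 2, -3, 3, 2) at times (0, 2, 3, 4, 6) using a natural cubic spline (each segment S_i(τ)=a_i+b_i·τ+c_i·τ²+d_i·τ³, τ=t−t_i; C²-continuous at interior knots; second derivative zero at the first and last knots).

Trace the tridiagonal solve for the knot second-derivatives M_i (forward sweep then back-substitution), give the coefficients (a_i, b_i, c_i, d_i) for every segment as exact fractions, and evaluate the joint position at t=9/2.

  seg 0: a=-1 b=107/22 c=0 d=-37/44
  seg 1: a=2 b=-115/22 c=-111/22 d=58/11
  seg 2: a=-3 b=1/2 c=237/22 d=-58/11
  seg 3: a=3 b=137/22 c=-111/22 d=37/44
S(9/2) = 1745/352

Δ: Δ0=3/2, Δ1=-5, Δ2=6, Δ3=-1/2
row 1: diag=6, rhs=-39; c'=1/6, d'=-13/2
row 2: denom=4−1·1/6=23/6; d'=(66−1·-13/2)/(23/6)=435/23
row 3: denom=6−1·6/23=132/23; d'=(-39−1·435/23)/(132/23)=-111/11
back: M3=-111/11
back: M2=435/23−6/23·-111/11=237/11
back: M1=-13/2−1/6·237/11=-111/11
M: M0=0, M1=-111/11, M2=237/11, M3=-111/11, M4=0
seg 0: a=-1, c=M0/2=0, d=(M1−M0)/(6·2)=-37/44, b=Δ0−h0·(2M0+M1)/6=107/22
seg 1: a=2, c=M1/2=-111/22, d=(M2−M1)/(6·1)=58/11, b=Δ1−h1·(2M1+M2)/6=-115/22
seg 2: a=-3, c=M2/2=237/22, d=(M3−M2)/(6·1)=-58/11, b=Δ2−h2·(2M2+M3)/6=1/2
seg 3: a=3, c=M3/2=-111/22, d=(M4−M3)/(6·2)=37/44, b=Δ3−h3·(2M3+M4)/6=137/22
t_q=9/2 → seg 3, τ=1/2; S=3+137/22·τ+-111/22·τ²+37/44·τ³=1745/352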